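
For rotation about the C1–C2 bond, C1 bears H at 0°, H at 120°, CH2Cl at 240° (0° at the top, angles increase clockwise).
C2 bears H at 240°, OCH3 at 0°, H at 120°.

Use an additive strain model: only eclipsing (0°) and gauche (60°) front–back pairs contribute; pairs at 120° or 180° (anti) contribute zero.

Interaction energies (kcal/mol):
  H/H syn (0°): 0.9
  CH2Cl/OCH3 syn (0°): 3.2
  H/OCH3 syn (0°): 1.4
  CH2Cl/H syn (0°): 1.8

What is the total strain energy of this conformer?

This conformer (eclipsed): H–OCH3 eclipsed, H–H eclipsed, CH2Cl–H eclipsed; 1.4 + 0.9 + 1.8 = 4.1 kcal/mol.

4.1 kcal/mol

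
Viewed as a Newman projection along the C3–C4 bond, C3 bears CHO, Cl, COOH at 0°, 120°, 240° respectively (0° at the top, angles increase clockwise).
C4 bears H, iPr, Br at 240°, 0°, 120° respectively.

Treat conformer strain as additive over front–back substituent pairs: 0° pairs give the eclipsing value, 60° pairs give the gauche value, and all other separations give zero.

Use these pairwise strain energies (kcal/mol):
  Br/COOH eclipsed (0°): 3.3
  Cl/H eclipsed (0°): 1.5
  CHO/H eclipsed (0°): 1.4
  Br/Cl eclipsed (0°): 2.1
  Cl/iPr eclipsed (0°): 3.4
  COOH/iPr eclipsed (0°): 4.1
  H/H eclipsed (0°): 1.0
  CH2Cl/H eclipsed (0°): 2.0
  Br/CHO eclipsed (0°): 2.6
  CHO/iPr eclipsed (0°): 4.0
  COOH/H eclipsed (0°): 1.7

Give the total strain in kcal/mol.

This conformer (eclipsed): CHO–iPr eclipsed, Cl–Br eclipsed, COOH–H eclipsed; 4.0 + 2.1 + 1.7 = 7.8 kcal/mol.

7.8 kcal/mol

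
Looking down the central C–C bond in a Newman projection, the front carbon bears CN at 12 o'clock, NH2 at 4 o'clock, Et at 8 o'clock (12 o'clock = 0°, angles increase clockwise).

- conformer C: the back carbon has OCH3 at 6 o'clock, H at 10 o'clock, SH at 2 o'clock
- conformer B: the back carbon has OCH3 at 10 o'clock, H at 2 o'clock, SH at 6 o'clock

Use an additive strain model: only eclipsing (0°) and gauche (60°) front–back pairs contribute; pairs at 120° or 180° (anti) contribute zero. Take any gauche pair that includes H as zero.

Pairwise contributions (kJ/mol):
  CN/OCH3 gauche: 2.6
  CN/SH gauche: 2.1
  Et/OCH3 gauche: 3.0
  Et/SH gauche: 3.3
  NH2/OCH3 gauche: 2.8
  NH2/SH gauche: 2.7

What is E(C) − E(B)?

-1.0 kJ/mol

C (staggered): CN(0°)/SH(60°) gauche 2.1; NH2(120°)/OCH3(180°) gauche 2.8; NH2(120°)/SH(60°) gauche 2.7; Et(240°)/OCH3(180°) gauche 3.0 → 10.6 kJ/mol.
B (staggered): CN(0°)/OCH3(300°) gauche 2.6; NH2(120°)/SH(180°) gauche 2.7; Et(240°)/OCH3(300°) gauche 3.0; Et(240°)/SH(180°) gauche 3.3 → 11.6 kJ/mol.
E(C) − E(B) = 10.6 − 11.6 = -1.0 kJ/mol.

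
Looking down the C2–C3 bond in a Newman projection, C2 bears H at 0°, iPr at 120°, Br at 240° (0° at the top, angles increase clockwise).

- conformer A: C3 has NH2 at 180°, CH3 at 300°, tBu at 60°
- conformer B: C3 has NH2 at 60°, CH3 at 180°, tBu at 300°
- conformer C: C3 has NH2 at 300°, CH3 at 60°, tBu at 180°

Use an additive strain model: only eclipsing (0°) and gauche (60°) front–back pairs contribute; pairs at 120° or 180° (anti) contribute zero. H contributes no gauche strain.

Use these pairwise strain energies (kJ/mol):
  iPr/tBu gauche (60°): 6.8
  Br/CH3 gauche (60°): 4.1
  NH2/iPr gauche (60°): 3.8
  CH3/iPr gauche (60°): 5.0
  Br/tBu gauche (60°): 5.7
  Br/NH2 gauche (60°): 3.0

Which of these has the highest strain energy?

C

A (staggered): iPr(120°)/NH2(180°) gauche 3.8; iPr(120°)/tBu(60°) gauche 6.8; Br(240°)/NH2(180°) gauche 3.0; Br(240°)/CH3(300°) gauche 4.1 → 17.7 kJ/mol.
B (staggered): iPr(120°)/NH2(60°) gauche 3.8; iPr(120°)/CH3(180°) gauche 5.0; Br(240°)/CH3(180°) gauche 4.1; Br(240°)/tBu(300°) gauche 5.7 → 18.6 kJ/mol.
C (staggered): iPr(120°)/CH3(60°) gauche 5.0; iPr(120°)/tBu(180°) gauche 6.8; Br(240°)/NH2(300°) gauche 3.0; Br(240°)/tBu(180°) gauche 5.7 → 20.5 kJ/mol.
C has the highest total (20.5 kJ/mol).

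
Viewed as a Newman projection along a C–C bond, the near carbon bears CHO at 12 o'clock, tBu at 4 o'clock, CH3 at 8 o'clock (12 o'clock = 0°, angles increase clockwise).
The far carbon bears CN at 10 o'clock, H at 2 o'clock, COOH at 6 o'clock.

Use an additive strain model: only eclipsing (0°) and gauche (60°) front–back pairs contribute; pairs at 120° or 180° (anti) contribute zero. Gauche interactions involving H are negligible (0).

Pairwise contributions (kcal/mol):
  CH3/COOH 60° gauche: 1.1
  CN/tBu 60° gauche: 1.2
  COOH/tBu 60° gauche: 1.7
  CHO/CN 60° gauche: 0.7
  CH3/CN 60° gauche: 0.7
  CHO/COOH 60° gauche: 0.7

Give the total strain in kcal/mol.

This conformer is staggered. CHO at 0° is gauche with CN at 300° (0.7); tBu at 120° is gauche with COOH at 180° (1.7); CH3 at 240° is gauche with CN at 300° (0.7); CH3 at 240° is gauche with COOH at 180° (1.1). Total 4.2 kcal/mol.

4.2 kcal/mol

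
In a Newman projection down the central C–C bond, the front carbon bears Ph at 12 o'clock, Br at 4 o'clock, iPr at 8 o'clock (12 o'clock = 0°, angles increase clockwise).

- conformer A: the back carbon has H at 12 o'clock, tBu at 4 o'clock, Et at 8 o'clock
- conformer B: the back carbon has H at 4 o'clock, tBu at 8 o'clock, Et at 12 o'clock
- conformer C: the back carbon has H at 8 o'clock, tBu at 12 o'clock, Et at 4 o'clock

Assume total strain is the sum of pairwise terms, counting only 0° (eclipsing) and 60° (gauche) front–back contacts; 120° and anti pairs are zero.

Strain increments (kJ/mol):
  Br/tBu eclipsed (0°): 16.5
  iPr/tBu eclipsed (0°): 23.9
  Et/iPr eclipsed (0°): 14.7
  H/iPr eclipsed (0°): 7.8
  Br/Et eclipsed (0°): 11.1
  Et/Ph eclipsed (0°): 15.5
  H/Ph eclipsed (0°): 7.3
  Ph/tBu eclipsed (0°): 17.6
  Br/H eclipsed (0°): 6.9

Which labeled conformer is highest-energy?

A (eclipsed): Ph(0°)/H(0°) eclipsed 7.3; Br(120°)/tBu(120°) eclipsed 16.5; iPr(240°)/Et(240°) eclipsed 14.7 → 38.5 kJ/mol.
B (eclipsed): Ph(0°)/Et(0°) eclipsed 15.5; Br(120°)/H(120°) eclipsed 6.9; iPr(240°)/tBu(240°) eclipsed 23.9 → 46.3 kJ/mol.
C (eclipsed): Ph(0°)/tBu(0°) eclipsed 17.6; Br(120°)/Et(120°) eclipsed 11.1; iPr(240°)/H(240°) eclipsed 7.8 → 36.5 kJ/mol.
B has the highest total (46.3 kJ/mol).

B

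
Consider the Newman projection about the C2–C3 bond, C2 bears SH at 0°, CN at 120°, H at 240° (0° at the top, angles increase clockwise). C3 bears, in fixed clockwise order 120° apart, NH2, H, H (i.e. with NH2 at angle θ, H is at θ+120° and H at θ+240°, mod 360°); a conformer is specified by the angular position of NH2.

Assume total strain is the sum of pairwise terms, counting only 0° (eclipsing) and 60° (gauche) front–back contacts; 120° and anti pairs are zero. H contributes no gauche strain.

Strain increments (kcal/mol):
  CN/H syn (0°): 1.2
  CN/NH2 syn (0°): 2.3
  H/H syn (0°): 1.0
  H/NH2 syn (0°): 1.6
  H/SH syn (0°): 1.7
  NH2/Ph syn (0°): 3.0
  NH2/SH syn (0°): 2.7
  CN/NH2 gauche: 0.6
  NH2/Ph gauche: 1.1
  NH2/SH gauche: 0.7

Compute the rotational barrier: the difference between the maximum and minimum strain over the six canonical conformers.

NH2 at 0° is eclipsed. SH at 0° is eclipsed with NH2 at 0° (2.7); CN at 120° is eclipsed with H at 120° (1.2); H at 240° is eclipsed with H at 240° (1.0). Total 4.9 kcal/mol.
NH2 at 60° is staggered. SH at 0° is gauche with NH2 at 60° (0.7); CN at 120° is gauche with NH2 at 60° (0.6). Total 1.3 kcal/mol.
NH2 at 120° is eclipsed. SH at 0° is eclipsed with H at 0° (1.7); CN at 120° is eclipsed with NH2 at 120° (2.3); H at 240° is eclipsed with H at 240° (1.0). Total 5.0 kcal/mol.
NH2 at 180° is staggered. CN at 120° is gauche with NH2 at 180° (0.6). Total 0.6 kcal/mol.
NH2 at 240° is eclipsed. SH at 0° is eclipsed with H at 0° (1.7); CN at 120° is eclipsed with H at 120° (1.2); H at 240° is eclipsed with NH2 at 240° (1.6). Total 4.5 kcal/mol.
NH2 at 300° is staggered. SH at 0° is gauche with NH2 at 300° (0.7). Total 0.7 kcal/mol.
Max at 120° (5.0 kcal/mol), min at 180° (0.6 kcal/mol); barrier = 4.4 kcal/mol.

4.4 kcal/mol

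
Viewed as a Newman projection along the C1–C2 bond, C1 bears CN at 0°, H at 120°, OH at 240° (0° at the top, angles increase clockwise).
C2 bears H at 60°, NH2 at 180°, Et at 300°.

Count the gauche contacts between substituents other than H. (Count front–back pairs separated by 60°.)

Non-H gauche pairs: CN(0°)/Et(300°); OH(240°)/NH2(180°); OH(240°)/Et(300°) — 3 interactions.

3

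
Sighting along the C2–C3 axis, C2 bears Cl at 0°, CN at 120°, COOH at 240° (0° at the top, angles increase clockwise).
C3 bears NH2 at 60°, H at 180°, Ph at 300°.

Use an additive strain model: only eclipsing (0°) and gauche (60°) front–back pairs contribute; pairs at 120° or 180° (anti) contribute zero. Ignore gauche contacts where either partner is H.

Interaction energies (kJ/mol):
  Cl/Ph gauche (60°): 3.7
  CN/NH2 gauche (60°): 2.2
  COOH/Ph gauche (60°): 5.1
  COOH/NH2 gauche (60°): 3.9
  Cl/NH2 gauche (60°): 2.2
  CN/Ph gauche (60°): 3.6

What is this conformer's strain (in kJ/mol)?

13.2 kJ/mol

This conformer is staggered. Cl at 0° is gauche with NH2 at 60° (2.2); Cl at 0° is gauche with Ph at 300° (3.7); CN at 120° is gauche with NH2 at 60° (2.2); COOH at 240° is gauche with Ph at 300° (5.1). Total 13.2 kJ/mol.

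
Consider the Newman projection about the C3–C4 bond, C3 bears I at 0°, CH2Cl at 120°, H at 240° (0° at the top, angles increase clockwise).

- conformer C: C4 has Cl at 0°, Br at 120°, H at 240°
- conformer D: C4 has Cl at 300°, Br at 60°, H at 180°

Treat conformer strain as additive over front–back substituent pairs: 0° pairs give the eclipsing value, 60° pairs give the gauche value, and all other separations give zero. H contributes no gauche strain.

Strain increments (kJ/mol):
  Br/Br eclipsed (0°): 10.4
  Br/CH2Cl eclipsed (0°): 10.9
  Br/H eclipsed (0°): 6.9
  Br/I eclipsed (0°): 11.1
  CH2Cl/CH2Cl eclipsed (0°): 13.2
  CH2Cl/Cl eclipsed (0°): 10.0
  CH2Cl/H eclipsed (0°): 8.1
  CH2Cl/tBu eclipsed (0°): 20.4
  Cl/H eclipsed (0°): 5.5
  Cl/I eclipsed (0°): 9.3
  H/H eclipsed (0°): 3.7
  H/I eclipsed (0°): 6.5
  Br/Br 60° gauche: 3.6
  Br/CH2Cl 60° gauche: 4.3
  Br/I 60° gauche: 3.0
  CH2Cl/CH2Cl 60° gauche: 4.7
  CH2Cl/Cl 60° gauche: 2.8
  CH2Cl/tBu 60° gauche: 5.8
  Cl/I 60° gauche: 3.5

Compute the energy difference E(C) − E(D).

C (eclipsed): I–Cl eclipsed, CH2Cl–Br eclipsed, H–H eclipsed; 9.3 + 10.9 + 3.7 = 23.9 kJ/mol.
D (staggered): I–Cl gauche, I–Br gauche, CH2Cl–Br gauche; 3.5 + 3.0 + 4.3 = 10.8 kJ/mol.
E(C) − E(D) = 23.9 − 10.8 = +13.1 kJ/mol.

+13.1 kJ/mol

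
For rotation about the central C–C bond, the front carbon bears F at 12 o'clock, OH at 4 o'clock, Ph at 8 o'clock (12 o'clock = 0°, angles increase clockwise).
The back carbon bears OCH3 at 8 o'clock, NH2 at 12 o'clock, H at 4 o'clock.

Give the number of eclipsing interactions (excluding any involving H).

2

Non-H eclipsing pairs: F(0°)/NH2(0°); Ph(240°)/OCH3(240°) — 2 interactions.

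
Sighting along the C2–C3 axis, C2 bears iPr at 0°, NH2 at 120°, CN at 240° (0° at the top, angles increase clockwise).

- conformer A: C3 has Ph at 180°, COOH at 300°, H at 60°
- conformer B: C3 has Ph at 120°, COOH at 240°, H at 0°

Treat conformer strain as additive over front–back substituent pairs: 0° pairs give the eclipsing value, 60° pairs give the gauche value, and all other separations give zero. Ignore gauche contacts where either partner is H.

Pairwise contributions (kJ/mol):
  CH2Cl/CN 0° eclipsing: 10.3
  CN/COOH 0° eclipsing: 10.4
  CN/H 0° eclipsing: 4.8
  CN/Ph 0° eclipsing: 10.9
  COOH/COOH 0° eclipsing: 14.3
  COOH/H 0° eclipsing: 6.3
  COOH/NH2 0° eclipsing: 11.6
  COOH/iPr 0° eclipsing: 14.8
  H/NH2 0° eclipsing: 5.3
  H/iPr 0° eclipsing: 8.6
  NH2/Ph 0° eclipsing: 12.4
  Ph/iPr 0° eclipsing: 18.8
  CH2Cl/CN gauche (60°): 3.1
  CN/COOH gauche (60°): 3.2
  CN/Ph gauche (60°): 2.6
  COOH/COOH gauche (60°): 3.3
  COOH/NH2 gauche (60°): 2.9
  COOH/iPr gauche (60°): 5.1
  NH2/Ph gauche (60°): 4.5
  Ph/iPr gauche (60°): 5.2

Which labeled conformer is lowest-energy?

A

A (staggered): iPr–COOH gauche, NH2–Ph gauche, CN–Ph gauche, CN–COOH gauche; 5.1 + 4.5 + 2.6 + 3.2 = 15.4 kJ/mol.
B (eclipsed): iPr–H eclipsed, NH2–Ph eclipsed, CN–COOH eclipsed; 8.6 + 12.4 + 10.4 = 31.4 kJ/mol.
A has the lowest total (15.4 kJ/mol).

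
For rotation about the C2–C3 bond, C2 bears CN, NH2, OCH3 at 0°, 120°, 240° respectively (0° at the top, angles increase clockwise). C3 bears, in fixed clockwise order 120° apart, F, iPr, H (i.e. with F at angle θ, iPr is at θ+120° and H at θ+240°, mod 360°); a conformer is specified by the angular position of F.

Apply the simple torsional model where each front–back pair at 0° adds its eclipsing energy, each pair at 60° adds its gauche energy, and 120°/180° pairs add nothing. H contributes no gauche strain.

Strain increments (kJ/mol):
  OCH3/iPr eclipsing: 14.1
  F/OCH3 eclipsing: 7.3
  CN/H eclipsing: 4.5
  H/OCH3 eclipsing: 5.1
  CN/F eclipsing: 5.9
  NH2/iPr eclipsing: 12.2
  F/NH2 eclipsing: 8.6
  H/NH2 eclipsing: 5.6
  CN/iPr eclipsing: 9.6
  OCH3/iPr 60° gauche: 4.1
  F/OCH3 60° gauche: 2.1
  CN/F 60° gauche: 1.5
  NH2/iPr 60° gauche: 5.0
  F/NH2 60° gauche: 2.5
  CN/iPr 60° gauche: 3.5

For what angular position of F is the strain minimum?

F at 0° (eclipsed): CN(0°)/F(0°) eclipsed 5.9; NH2(120°)/iPr(120°) eclipsed 12.2; OCH3(240°)/H(240°) eclipsed 5.1 → 23.2 kJ/mol.
F at 60° (staggered): CN(0°)/F(60°) gauche 1.5; NH2(120°)/F(60°) gauche 2.5; NH2(120°)/iPr(180°) gauche 5.0; OCH3(240°)/iPr(180°) gauche 4.1 → 13.1 kJ/mol.
F at 120° (eclipsed): CN(0°)/H(0°) eclipsed 4.5; NH2(120°)/F(120°) eclipsed 8.6; OCH3(240°)/iPr(240°) eclipsed 14.1 → 27.2 kJ/mol.
F at 180° (staggered): CN(0°)/iPr(300°) gauche 3.5; NH2(120°)/F(180°) gauche 2.5; OCH3(240°)/F(180°) gauche 2.1; OCH3(240°)/iPr(300°) gauche 4.1 → 12.2 kJ/mol.
F at 240° (eclipsed): CN(0°)/iPr(0°) eclipsed 9.6; NH2(120°)/H(120°) eclipsed 5.6; OCH3(240°)/F(240°) eclipsed 7.3 → 22.5 kJ/mol.
F at 300° (staggered): CN(0°)/F(300°) gauche 1.5; CN(0°)/iPr(60°) gauche 3.5; NH2(120°)/iPr(60°) gauche 5.0; OCH3(240°)/F(300°) gauche 2.1 → 12.1 kJ/mol.
The minimum (12.1 kJ/mol) occurs with F at 300°.

300°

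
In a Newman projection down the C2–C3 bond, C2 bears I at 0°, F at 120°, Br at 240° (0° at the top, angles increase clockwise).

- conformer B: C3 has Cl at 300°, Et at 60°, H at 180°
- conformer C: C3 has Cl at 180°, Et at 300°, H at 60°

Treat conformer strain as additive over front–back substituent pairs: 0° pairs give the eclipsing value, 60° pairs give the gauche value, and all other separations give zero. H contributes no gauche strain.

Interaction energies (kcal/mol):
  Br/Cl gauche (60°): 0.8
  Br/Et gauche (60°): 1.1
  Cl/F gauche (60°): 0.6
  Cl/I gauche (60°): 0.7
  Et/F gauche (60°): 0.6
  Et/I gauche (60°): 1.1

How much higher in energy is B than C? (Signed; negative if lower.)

B (staggered): I–Cl gauche, I–Et gauche, F–Et gauche, Br–Cl gauche; 0.7 + 1.1 + 0.6 + 0.8 = 3.2 kcal/mol.
C (staggered): I–Et gauche, F–Cl gauche, Br–Cl gauche, Br–Et gauche; 1.1 + 0.6 + 0.8 + 1.1 = 3.6 kcal/mol.
E(B) − E(C) = 3.2 − 3.6 = -0.4 kcal/mol.

-0.4 kcal/mol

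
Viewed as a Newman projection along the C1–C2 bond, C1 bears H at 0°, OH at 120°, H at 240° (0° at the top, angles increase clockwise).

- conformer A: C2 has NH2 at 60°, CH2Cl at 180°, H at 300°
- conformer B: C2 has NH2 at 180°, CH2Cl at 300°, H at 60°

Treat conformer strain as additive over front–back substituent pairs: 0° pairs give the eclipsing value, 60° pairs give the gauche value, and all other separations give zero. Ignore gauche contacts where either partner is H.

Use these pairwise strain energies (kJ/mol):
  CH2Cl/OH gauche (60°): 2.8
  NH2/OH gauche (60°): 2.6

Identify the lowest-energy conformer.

B

A (staggered): OH–NH2 gauche, OH–CH2Cl gauche; 2.6 + 2.8 = 5.4 kJ/mol.
B (staggered): OH–NH2 gauche; 2.6 = 2.6 kJ/mol.
B has the lowest total (2.6 kJ/mol).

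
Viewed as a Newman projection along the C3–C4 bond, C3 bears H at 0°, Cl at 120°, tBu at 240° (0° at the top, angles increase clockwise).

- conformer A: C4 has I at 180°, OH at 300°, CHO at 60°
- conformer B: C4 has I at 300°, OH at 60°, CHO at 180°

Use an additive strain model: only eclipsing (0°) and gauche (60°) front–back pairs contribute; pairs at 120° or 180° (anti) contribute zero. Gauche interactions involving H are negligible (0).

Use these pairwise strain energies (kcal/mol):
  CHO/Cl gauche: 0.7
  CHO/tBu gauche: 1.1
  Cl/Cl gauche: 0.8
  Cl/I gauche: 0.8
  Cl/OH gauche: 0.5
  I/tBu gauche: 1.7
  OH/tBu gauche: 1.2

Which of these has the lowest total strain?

A is staggered. Cl at 120° is gauche with I at 180° (0.8); Cl at 120° is gauche with CHO at 60° (0.7); tBu at 240° is gauche with I at 180° (1.7); tBu at 240° is gauche with OH at 300° (1.2). Total 4.4 kcal/mol.
B is staggered. Cl at 120° is gauche with OH at 60° (0.5); Cl at 120° is gauche with CHO at 180° (0.7); tBu at 240° is gauche with I at 300° (1.7); tBu at 240° is gauche with CHO at 180° (1.1). Total 4.0 kcal/mol.
B has the lowest total (4.0 kcal/mol).

B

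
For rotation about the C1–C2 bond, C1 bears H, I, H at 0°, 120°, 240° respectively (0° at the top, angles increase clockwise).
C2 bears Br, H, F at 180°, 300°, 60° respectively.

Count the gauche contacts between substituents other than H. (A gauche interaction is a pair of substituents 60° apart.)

Non-H gauche pairs: I(120°)/Br(180°); I(120°)/F(60°) — 2 interactions.

2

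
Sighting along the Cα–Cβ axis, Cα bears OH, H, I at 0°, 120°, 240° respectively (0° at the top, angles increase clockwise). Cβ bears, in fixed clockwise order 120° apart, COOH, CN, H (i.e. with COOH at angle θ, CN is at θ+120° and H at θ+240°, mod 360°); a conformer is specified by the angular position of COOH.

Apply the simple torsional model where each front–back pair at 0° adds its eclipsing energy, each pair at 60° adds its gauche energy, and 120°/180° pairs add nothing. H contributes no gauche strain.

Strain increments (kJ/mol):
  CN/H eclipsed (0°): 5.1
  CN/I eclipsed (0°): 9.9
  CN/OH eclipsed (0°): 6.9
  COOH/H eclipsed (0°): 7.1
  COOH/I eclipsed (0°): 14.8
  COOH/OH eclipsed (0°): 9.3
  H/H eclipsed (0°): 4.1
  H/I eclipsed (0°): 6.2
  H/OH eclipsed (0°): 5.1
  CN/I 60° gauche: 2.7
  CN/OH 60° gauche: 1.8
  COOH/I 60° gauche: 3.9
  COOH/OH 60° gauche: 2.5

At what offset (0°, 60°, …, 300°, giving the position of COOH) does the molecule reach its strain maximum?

240°

COOH at 0° (eclipsed): OH–COOH eclipsed, H–CN eclipsed, I–H eclipsed; 9.3 + 5.1 + 6.2 = 20.6 kJ/mol.
COOH at 60° (staggered): OH–COOH gauche, I–CN gauche; 2.5 + 2.7 = 5.2 kJ/mol.
COOH at 120° (eclipsed): OH–H eclipsed, H–COOH eclipsed, I–CN eclipsed; 5.1 + 7.1 + 9.9 = 22.1 kJ/mol.
COOH at 180° (staggered): OH–CN gauche, I–COOH gauche, I–CN gauche; 1.8 + 3.9 + 2.7 = 8.4 kJ/mol.
COOH at 240° (eclipsed): OH–CN eclipsed, H–H eclipsed, I–COOH eclipsed; 6.9 + 4.1 + 14.8 = 25.8 kJ/mol.
COOH at 300° (staggered): OH–COOH gauche, OH–CN gauche, I–COOH gauche; 2.5 + 1.8 + 3.9 = 8.2 kJ/mol.
The maximum (25.8 kJ/mol) occurs with COOH at 240°.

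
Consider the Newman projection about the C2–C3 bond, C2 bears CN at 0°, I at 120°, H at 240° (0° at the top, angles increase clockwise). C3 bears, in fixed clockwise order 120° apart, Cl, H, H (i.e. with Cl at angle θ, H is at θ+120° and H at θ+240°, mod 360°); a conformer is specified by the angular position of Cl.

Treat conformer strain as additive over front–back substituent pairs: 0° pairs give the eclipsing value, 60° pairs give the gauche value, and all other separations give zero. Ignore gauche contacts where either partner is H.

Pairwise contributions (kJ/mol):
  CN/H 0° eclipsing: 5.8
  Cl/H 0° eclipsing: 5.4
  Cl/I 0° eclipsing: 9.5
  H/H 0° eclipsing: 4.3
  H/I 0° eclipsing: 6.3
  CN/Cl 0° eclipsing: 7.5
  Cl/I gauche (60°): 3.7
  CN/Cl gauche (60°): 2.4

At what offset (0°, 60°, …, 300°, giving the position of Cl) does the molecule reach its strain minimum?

300°

Cl at 0° is eclipsed. CN at 0° is eclipsed with Cl at 0° (7.5); I at 120° is eclipsed with H at 120° (6.3); H at 240° is eclipsed with H at 240° (4.3). Total 18.1 kJ/mol.
Cl at 60° is staggered. CN at 0° is gauche with Cl at 60° (2.4); I at 120° is gauche with Cl at 60° (3.7). Total 6.1 kJ/mol.
Cl at 120° is eclipsed. CN at 0° is eclipsed with H at 0° (5.8); I at 120° is eclipsed with Cl at 120° (9.5); H at 240° is eclipsed with H at 240° (4.3). Total 19.6 kJ/mol.
Cl at 180° is staggered. I at 120° is gauche with Cl at 180° (3.7). Total 3.7 kJ/mol.
Cl at 240° is eclipsed. CN at 0° is eclipsed with H at 0° (5.8); I at 120° is eclipsed with H at 120° (6.3); H at 240° is eclipsed with Cl at 240° (5.4). Total 17.5 kJ/mol.
Cl at 300° is staggered. CN at 0° is gauche with Cl at 300° (2.4). Total 2.4 kJ/mol.
The minimum (2.4 kJ/mol) occurs with Cl at 300°.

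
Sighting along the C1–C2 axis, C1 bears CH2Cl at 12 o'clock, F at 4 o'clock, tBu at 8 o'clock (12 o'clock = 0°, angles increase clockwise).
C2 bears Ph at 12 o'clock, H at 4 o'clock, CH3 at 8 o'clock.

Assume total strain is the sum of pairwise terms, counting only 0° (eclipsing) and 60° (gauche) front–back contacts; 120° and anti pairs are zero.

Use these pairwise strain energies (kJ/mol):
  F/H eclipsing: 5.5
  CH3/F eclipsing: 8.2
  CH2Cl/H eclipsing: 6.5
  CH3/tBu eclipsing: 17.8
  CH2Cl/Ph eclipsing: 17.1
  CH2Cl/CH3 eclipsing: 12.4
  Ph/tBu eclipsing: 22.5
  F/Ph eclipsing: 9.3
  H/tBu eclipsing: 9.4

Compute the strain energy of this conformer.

40.4 kJ/mol

This conformer is eclipsed. CH2Cl at 0° is eclipsed with Ph at 0° (17.1); F at 120° is eclipsed with H at 120° (5.5); tBu at 240° is eclipsed with CH3 at 240° (17.8). Total 40.4 kJ/mol.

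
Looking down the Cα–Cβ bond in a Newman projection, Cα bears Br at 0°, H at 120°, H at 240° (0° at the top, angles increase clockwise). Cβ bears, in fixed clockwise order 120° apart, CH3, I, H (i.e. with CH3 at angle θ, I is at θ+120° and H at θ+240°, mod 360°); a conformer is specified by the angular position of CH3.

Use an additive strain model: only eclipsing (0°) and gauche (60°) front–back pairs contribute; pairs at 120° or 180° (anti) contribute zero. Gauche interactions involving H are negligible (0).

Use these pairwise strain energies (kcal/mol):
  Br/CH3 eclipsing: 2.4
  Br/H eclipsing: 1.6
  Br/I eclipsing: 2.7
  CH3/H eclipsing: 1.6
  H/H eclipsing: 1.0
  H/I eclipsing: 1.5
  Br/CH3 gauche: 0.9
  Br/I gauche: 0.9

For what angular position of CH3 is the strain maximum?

240°

CH3 at 0° (eclipsed): Br–CH3 eclipsed, H–I eclipsed, H–H eclipsed; 2.4 + 1.5 + 1.0 = 4.9 kcal/mol.
CH3 at 60° (staggered): Br–CH3 gauche; 0.9 = 0.9 kcal/mol.
CH3 at 120° (eclipsed): Br–H eclipsed, H–CH3 eclipsed, H–I eclipsed; 1.6 + 1.6 + 1.5 = 4.7 kcal/mol.
CH3 at 180° (staggered): Br–I gauche; 0.9 = 0.9 kcal/mol.
CH3 at 240° (eclipsed): Br–I eclipsed, H–H eclipsed, H–CH3 eclipsed; 2.7 + 1.0 + 1.6 = 5.3 kcal/mol.
CH3 at 300° (staggered): Br–CH3 gauche, Br–I gauche; 0.9 + 0.9 = 1.8 kcal/mol.
The maximum (5.3 kcal/mol) occurs with CH3 at 240°.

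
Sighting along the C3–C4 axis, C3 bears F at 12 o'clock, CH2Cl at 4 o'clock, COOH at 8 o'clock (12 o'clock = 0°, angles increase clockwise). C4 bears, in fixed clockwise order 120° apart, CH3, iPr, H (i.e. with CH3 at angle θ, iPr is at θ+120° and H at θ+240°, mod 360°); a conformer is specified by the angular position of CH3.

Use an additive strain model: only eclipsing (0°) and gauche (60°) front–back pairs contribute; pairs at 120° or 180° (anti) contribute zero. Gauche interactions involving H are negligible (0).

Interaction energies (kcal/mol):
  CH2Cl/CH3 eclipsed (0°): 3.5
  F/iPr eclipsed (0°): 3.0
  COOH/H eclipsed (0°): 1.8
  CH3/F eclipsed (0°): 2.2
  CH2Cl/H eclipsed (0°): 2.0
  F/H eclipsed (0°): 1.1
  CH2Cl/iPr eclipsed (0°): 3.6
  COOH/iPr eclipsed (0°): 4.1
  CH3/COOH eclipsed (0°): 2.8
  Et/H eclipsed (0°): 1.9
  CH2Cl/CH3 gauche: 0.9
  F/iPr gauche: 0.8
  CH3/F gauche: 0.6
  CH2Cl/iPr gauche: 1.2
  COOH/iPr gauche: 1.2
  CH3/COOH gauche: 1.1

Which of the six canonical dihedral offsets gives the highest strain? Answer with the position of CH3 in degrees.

120°

CH3 at 0° (eclipsed): F(0°)/CH3(0°) eclipsed 2.2; CH2Cl(120°)/iPr(120°) eclipsed 3.6; COOH(240°)/H(240°) eclipsed 1.8 → 7.6 kcal/mol.
CH3 at 60° (staggered): F(0°)/CH3(60°) gauche 0.6; CH2Cl(120°)/CH3(60°) gauche 0.9; CH2Cl(120°)/iPr(180°) gauche 1.2; COOH(240°)/iPr(180°) gauche 1.2 → 3.9 kcal/mol.
CH3 at 120° (eclipsed): F(0°)/H(0°) eclipsed 1.1; CH2Cl(120°)/CH3(120°) eclipsed 3.5; COOH(240°)/iPr(240°) eclipsed 4.1 → 8.7 kcal/mol.
CH3 at 180° (staggered): F(0°)/iPr(300°) gauche 0.8; CH2Cl(120°)/CH3(180°) gauche 0.9; COOH(240°)/CH3(180°) gauche 1.1; COOH(240°)/iPr(300°) gauche 1.2 → 4.0 kcal/mol.
CH3 at 240° (eclipsed): F(0°)/iPr(0°) eclipsed 3.0; CH2Cl(120°)/H(120°) eclipsed 2.0; COOH(240°)/CH3(240°) eclipsed 2.8 → 7.8 kcal/mol.
CH3 at 300° (staggered): F(0°)/CH3(300°) gauche 0.6; F(0°)/iPr(60°) gauche 0.8; CH2Cl(120°)/iPr(60°) gauche 1.2; COOH(240°)/CH3(300°) gauche 1.1 → 3.7 kcal/mol.
The maximum (8.7 kcal/mol) occurs with CH3 at 120°.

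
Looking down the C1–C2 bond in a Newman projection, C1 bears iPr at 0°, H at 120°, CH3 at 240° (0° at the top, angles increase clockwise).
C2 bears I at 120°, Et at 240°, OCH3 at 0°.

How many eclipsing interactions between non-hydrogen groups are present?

2

Non-H eclipsing pairs: iPr(0°)/OCH3(0°); CH3(240°)/Et(240°) — 2 interactions.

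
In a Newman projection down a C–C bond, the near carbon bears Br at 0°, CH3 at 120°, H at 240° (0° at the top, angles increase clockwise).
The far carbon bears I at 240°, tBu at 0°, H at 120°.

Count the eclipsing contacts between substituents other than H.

Non-H eclipsing pairs: Br(0°)/tBu(0°) — 1 interaction.

1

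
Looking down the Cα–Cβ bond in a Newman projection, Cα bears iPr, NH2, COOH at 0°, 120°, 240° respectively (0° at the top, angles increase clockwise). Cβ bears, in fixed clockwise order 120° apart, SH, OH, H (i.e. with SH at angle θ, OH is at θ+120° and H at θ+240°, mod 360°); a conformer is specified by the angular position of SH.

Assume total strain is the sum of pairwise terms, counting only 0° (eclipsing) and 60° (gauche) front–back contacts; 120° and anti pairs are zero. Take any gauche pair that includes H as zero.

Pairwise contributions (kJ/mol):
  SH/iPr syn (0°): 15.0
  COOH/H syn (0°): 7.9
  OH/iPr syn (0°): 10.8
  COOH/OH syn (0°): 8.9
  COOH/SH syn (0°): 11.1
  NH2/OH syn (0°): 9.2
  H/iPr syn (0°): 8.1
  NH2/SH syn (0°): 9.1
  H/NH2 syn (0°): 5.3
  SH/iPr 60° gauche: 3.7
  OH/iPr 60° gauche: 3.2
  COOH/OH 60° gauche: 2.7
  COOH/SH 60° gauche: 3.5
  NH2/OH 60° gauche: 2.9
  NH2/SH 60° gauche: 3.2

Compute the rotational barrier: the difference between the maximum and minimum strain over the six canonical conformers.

19.6 kJ/mol

SH at 0° is eclipsed. iPr at 0° is eclipsed with SH at 0° (15.0); NH2 at 120° is eclipsed with OH at 120° (9.2); COOH at 240° is eclipsed with H at 240° (7.9). Total 32.1 kJ/mol.
SH at 60° is staggered. iPr at 0° is gauche with SH at 60° (3.7); NH2 at 120° is gauche with SH at 60° (3.2); NH2 at 120° is gauche with OH at 180° (2.9); COOH at 240° is gauche with OH at 180° (2.7). Total 12.5 kJ/mol.
SH at 120° is eclipsed. iPr at 0° is eclipsed with H at 0° (8.1); NH2 at 120° is eclipsed with SH at 120° (9.1); COOH at 240° is eclipsed with OH at 240° (8.9). Total 26.1 kJ/mol.
SH at 180° is staggered. iPr at 0° is gauche with OH at 300° (3.2); NH2 at 120° is gauche with SH at 180° (3.2); COOH at 240° is gauche with SH at 180° (3.5); COOH at 240° is gauche with OH at 300° (2.7). Total 12.6 kJ/mol.
SH at 240° is eclipsed. iPr at 0° is eclipsed with OH at 0° (10.8); NH2 at 120° is eclipsed with H at 120° (5.3); COOH at 240° is eclipsed with SH at 240° (11.1). Total 27.2 kJ/mol.
SH at 300° is staggered. iPr at 0° is gauche with SH at 300° (3.7); iPr at 0° is gauche with OH at 60° (3.2); NH2 at 120° is gauche with OH at 60° (2.9); COOH at 240° is gauche with SH at 300° (3.5). Total 13.3 kJ/mol.
Max at 0° (32.1 kJ/mol), min at 60° (12.5 kJ/mol); barrier = 19.6 kJ/mol.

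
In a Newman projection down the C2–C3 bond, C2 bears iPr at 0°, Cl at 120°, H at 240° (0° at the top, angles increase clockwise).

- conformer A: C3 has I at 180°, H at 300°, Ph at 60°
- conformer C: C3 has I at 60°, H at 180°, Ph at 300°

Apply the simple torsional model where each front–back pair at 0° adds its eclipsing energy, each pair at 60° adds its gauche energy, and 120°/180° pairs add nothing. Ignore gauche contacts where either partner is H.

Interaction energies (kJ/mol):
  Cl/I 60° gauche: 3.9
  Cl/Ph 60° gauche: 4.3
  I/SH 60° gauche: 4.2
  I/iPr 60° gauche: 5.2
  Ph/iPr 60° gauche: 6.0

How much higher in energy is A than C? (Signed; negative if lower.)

-0.9 kJ/mol

A is staggered. iPr at 0° is gauche with Ph at 60° (6.0); Cl at 120° is gauche with I at 180° (3.9); Cl at 120° is gauche with Ph at 60° (4.3). Total 14.2 kJ/mol.
C is staggered. iPr at 0° is gauche with I at 60° (5.2); iPr at 0° is gauche with Ph at 300° (6.0); Cl at 120° is gauche with I at 60° (3.9). Total 15.1 kJ/mol.
E(A) − E(C) = 14.2 − 15.1 = -0.9 kJ/mol.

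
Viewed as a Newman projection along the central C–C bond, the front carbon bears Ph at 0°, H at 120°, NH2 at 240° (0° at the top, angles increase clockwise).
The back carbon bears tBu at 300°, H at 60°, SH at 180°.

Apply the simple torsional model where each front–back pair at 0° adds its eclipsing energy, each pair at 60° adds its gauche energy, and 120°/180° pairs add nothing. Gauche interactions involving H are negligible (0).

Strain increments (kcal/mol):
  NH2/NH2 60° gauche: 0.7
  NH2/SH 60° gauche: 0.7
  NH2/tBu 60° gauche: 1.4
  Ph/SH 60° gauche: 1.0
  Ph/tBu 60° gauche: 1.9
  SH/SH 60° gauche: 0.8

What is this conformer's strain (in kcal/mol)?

4.0 kcal/mol

This conformer is staggered. Ph at 0° is gauche with tBu at 300° (1.9); NH2 at 240° is gauche with tBu at 300° (1.4); NH2 at 240° is gauche with SH at 180° (0.7). Total 4.0 kcal/mol.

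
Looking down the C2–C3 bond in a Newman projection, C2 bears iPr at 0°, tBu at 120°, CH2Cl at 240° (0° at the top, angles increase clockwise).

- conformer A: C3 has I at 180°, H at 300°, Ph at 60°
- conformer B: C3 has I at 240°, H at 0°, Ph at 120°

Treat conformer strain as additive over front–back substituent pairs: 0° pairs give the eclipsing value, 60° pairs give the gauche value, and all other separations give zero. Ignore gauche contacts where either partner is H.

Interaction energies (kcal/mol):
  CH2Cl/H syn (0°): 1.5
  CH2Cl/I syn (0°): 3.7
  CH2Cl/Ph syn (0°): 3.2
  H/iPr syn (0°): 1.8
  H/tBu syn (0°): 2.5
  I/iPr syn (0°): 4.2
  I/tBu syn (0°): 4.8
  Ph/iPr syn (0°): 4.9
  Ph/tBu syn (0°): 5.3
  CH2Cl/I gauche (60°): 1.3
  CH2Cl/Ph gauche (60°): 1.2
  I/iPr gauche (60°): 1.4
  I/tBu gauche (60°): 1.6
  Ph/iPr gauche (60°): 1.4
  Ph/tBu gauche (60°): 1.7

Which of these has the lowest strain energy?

A (staggered): iPr(0°)/Ph(60°) gauche 1.4; tBu(120°)/I(180°) gauche 1.6; tBu(120°)/Ph(60°) gauche 1.7; CH2Cl(240°)/I(180°) gauche 1.3 → 6.0 kcal/mol.
B (eclipsed): iPr(0°)/H(0°) eclipsed 1.8; tBu(120°)/Ph(120°) eclipsed 5.3; CH2Cl(240°)/I(240°) eclipsed 3.7 → 10.8 kcal/mol.
A has the lowest total (6.0 kcal/mol).

A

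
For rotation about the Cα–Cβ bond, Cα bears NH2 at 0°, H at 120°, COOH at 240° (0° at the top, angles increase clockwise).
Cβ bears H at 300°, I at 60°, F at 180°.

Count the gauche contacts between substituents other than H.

2

Non-H gauche pairs: NH2(0°)/I(60°); COOH(240°)/F(180°) — 2 interactions.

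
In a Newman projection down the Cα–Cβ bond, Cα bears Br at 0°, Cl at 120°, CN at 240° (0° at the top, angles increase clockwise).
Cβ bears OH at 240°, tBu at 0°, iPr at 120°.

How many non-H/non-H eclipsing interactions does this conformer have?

3

Non-H eclipsing pairs: Br(0°)/tBu(0°); Cl(120°)/iPr(120°); CN(240°)/OH(240°) — 3 interactions.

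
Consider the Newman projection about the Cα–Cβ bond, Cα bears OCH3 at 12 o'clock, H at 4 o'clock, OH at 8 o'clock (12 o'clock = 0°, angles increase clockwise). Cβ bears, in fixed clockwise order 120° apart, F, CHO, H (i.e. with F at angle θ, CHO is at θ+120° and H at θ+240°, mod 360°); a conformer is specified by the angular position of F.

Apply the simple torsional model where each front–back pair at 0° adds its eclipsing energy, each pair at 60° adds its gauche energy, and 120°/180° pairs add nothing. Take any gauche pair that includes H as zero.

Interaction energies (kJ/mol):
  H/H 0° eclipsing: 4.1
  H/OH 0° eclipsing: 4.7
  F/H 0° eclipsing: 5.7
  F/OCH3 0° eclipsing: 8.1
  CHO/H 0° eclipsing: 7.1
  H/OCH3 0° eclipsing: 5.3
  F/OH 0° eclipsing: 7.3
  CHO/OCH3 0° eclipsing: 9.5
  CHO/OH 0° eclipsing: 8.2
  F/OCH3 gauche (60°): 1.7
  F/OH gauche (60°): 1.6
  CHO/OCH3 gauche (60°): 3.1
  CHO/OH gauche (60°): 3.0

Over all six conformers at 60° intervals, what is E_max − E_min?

16.2 kJ/mol

F at 0° (eclipsed): OCH3(0°)/F(0°) eclipsed 8.1; H(120°)/CHO(120°) eclipsed 7.1; OH(240°)/H(240°) eclipsed 4.7 → 19.9 kJ/mol.
F at 60° (staggered): OCH3(0°)/F(60°) gauche 1.7; OH(240°)/CHO(180°) gauche 3.0 → 4.7 kJ/mol.
F at 120° (eclipsed): OCH3(0°)/H(0°) eclipsed 5.3; H(120°)/F(120°) eclipsed 5.7; OH(240°)/CHO(240°) eclipsed 8.2 → 19.2 kJ/mol.
F at 180° (staggered): OCH3(0°)/CHO(300°) gauche 3.1; OH(240°)/F(180°) gauche 1.6; OH(240°)/CHO(300°) gauche 3.0 → 7.7 kJ/mol.
F at 240° (eclipsed): OCH3(0°)/CHO(0°) eclipsed 9.5; H(120°)/H(120°) eclipsed 4.1; OH(240°)/F(240°) eclipsed 7.3 → 20.9 kJ/mol.
F at 300° (staggered): OCH3(0°)/F(300°) gauche 1.7; OCH3(0°)/CHO(60°) gauche 3.1; OH(240°)/F(300°) gauche 1.6 → 6.4 kJ/mol.
Max at 240° (20.9 kJ/mol), min at 60° (4.7 kJ/mol); barrier = 16.2 kJ/mol.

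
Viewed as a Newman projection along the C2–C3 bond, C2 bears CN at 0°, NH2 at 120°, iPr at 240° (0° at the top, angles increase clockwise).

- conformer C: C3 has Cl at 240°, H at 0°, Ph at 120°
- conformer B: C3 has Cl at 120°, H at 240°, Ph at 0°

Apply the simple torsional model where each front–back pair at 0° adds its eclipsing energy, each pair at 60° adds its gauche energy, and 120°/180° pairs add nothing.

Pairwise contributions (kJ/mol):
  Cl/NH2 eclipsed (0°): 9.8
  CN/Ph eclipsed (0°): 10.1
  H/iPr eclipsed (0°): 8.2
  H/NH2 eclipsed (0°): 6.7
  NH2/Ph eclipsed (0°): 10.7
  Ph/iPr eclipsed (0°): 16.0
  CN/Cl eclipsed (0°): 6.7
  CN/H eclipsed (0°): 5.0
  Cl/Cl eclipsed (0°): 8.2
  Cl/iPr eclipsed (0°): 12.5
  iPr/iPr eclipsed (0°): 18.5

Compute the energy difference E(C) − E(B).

C (eclipsed): CN–H eclipsed, NH2–Ph eclipsed, iPr–Cl eclipsed; 5.0 + 10.7 + 12.5 = 28.2 kJ/mol.
B (eclipsed): CN–Ph eclipsed, NH2–Cl eclipsed, iPr–H eclipsed; 10.1 + 9.8 + 8.2 = 28.1 kJ/mol.
E(C) − E(B) = 28.2 − 28.1 = +0.1 kJ/mol.

+0.1 kJ/mol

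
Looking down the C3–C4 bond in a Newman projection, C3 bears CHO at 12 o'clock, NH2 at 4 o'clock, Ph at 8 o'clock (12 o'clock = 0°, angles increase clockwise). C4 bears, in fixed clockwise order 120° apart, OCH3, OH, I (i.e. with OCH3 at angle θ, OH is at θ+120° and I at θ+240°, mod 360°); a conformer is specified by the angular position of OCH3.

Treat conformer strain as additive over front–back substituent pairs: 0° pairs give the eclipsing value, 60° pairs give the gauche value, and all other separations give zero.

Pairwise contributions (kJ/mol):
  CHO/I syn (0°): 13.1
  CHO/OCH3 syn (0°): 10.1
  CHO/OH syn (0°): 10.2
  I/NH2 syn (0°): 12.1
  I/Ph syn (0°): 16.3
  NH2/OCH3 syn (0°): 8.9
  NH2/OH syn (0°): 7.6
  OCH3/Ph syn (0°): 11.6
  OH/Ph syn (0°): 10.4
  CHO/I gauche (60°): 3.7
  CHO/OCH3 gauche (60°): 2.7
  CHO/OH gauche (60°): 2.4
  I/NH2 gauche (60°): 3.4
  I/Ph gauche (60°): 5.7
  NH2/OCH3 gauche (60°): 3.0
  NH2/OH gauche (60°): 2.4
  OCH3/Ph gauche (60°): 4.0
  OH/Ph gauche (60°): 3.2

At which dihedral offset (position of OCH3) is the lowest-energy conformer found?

OCH3 at 0° is eclipsed. CHO at 0° is eclipsed with OCH3 at 0° (10.1); NH2 at 120° is eclipsed with OH at 120° (7.6); Ph at 240° is eclipsed with I at 240° (16.3). Total 34.0 kJ/mol.
OCH3 at 60° is staggered. CHO at 0° is gauche with OCH3 at 60° (2.7); CHO at 0° is gauche with I at 300° (3.7); NH2 at 120° is gauche with OCH3 at 60° (3.0); NH2 at 120° is gauche with OH at 180° (2.4); Ph at 240° is gauche with OH at 180° (3.2); Ph at 240° is gauche with I at 300° (5.7). Total 20.7 kJ/mol.
OCH3 at 120° is eclipsed. CHO at 0° is eclipsed with I at 0° (13.1); NH2 at 120° is eclipsed with OCH3 at 120° (8.9); Ph at 240° is eclipsed with OH at 240° (10.4). Total 32.4 kJ/mol.
OCH3 at 180° is staggered. CHO at 0° is gauche with OH at 300° (2.4); CHO at 0° is gauche with I at 60° (3.7); NH2 at 120° is gauche with OCH3 at 180° (3.0); NH2 at 120° is gauche with I at 60° (3.4); Ph at 240° is gauche with OCH3 at 180° (4.0); Ph at 240° is gauche with OH at 300° (3.2). Total 19.7 kJ/mol.
OCH3 at 240° is eclipsed. CHO at 0° is eclipsed with OH at 0° (10.2); NH2 at 120° is eclipsed with I at 120° (12.1); Ph at 240° is eclipsed with OCH3 at 240° (11.6). Total 33.9 kJ/mol.
OCH3 at 300° is staggered. CHO at 0° is gauche with OCH3 at 300° (2.7); CHO at 0° is gauche with OH at 60° (2.4); NH2 at 120° is gauche with OH at 60° (2.4); NH2 at 120° is gauche with I at 180° (3.4); Ph at 240° is gauche with OCH3 at 300° (4.0); Ph at 240° is gauche with I at 180° (5.7). Total 20.6 kJ/mol.
The minimum (19.7 kJ/mol) occurs with OCH3 at 180°.

180°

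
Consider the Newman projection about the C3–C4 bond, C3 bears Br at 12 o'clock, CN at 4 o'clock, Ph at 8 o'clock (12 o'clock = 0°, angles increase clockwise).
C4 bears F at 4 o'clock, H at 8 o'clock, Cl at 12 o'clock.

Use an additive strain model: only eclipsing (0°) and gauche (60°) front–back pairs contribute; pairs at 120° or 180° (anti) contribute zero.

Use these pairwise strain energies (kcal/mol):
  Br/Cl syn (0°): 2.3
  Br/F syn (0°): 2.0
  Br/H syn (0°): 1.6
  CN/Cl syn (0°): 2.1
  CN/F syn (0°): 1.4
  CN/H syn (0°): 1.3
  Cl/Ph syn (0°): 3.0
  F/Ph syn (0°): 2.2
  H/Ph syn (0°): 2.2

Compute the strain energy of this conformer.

This conformer (eclipsed): Br–Cl eclipsed, CN–F eclipsed, Ph–H eclipsed; 2.3 + 1.4 + 2.2 = 5.9 kcal/mol.

5.9 kcal/mol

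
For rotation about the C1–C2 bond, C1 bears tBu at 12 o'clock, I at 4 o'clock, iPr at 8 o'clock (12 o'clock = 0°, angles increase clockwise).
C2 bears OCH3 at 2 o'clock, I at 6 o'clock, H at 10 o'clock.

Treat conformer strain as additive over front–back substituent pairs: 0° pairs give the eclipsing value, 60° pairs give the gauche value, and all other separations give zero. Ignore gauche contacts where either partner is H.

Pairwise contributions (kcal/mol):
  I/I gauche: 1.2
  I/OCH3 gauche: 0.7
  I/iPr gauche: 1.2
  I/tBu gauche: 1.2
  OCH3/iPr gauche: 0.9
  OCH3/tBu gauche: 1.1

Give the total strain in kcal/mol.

This conformer (staggered): tBu(0°)/OCH3(60°) gauche 1.1; I(120°)/OCH3(60°) gauche 0.7; I(120°)/I(180°) gauche 1.2; iPr(240°)/I(180°) gauche 1.2 → 4.2 kcal/mol.

4.2 kcal/mol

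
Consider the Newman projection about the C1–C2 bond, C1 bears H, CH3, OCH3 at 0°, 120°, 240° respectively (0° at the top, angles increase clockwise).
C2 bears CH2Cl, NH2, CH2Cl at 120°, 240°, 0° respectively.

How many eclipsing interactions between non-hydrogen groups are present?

Non-H eclipsing pairs: CH3(120°)/CH2Cl(120°); OCH3(240°)/NH2(240°) — 2 interactions.

2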